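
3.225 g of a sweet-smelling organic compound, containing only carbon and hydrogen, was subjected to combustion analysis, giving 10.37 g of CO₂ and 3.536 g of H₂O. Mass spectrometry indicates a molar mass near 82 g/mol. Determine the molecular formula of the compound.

mol C = 10.37 g CO₂ ÷ 44.009 g/mol = 0.23563 mol
mol H = 2 × 3.536 g H₂O ÷ 18.015 g/mol = 0.39256 mol
Divide by the smallest (0.23563 mol): C 1.000, H 1.666
Multiplying each by 3 gives whole numbers: C 3.00, H 5.00
Empirical formula: C3H5
Empirical-formula mass = 41.07 g/mol; 82 ÷ 41.07 ≈ 2, so the molecular formula is C6H10.

C6H10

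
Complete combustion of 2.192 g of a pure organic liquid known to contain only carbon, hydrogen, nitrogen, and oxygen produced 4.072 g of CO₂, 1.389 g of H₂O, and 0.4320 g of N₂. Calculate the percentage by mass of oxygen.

22.50%

mol C = 4.072 g CO₂ ÷ 44.009 g/mol = 0.092527 mol
mol H = 2 × 1.389 g H₂O ÷ 18.015 g/mol = 0.15420 mol
mol N = 2 × 0.4320 g N₂ ÷ 28.014 g/mol = 0.030842 mol
mass O = 2.192 − (1.1113 + 0.15544 + 0.43200) = 0.49323 g → mol O = 0.49323 ÷ 15.999 = 0.030829 mol
mass % O = 0.49323 g ÷ 2.192 g × 100%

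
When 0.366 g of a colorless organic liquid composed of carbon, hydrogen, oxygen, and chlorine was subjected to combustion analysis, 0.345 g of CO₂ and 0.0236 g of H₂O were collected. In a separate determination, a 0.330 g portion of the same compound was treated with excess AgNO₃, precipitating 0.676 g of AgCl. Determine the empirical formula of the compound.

C3HCl2O2

mol C = 0.345 g CO₂ ÷ 44.009 g/mol = 0.007839 mol
mol H = 2 × 0.0236 g H₂O ÷ 18.015 g/mol = 0.002620 mol
From the AgCl data: mol Cl per gram of compound = (0.676 ÷ 143.318) ÷ 0.330 = 0.01429 mol/g, so in the 0.366 g combustion sample mol Cl = 0.005231 mol
mass O = 0.366 − (0.09416 + 0.002641 + 0.1855) = 0.08375 g → mol O = 0.08375 ÷ 15.999 = 0.005235 mol
Divide by the smallest (0.002620 mol): C 2.992, H 1.000, Cl 1.997, O 1.998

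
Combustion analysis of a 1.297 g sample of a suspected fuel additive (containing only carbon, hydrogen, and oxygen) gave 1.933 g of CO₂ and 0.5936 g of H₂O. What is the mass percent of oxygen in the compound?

mol C = 1.933 g CO₂ ÷ 44.009 g/mol = 0.043923 mol
mol H = 2 × 0.5936 g H₂O ÷ 18.015 g/mol = 0.065901 mol
mass O = 1.297 − (0.52756 + 0.066428) = 0.70301 g → mol O = 0.70301 ÷ 15.999 = 0.043941 mol
mass % O = 0.70301 g ÷ 1.297 g × 100%

54.20%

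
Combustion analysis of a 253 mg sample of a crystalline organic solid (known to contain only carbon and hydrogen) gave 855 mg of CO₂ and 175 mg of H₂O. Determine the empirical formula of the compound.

mol C = 0.855 g CO₂ ÷ 44.009 g/mol = 0.01943 mol
mol H = 2 × 0.175 g H₂O ÷ 18.015 g/mol = 0.01943 mol
Divide by the smallest (0.01943 mol): C 1.000, H 1.000

CH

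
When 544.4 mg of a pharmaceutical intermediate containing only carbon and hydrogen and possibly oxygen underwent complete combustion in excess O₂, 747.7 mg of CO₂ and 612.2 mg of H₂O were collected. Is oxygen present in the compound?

mol C = 0.7477 g CO₂ ÷ 44.009 g/mol = 0.016990 mol
mol H = 2 × 0.6122 g H₂O ÷ 18.015 g/mol = 0.067966 mol
C and H account for only 0.27257 g of the 0.5444 g sample; the remaining 0.27183 g must be oxygen.

yes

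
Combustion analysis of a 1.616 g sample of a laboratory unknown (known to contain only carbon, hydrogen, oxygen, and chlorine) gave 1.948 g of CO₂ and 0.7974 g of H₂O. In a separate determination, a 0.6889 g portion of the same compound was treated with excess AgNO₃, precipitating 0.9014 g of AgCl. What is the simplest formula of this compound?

mol C = 1.948 g CO₂ ÷ 44.009 g/mol = 0.044264 mol
mol H = 2 × 0.7974 g H₂O ÷ 18.015 g/mol = 0.088526 mol
From the AgCl data: mol Cl per gram of compound = (0.9014 ÷ 143.318) ÷ 0.6889 = 0.0091298 mol/g, so in the 1.616 g combustion sample mol Cl = 0.014754 mol
mass O = 1.616 − (0.53165 + 0.089234 + 0.52302) = 0.47209 g → mol O = 0.47209 ÷ 15.999 = 0.029508 mol
Divide by the smallest (0.014754 mol): C 3.000, H 6.000, Cl 1.000, O 2.000

C3H6ClO2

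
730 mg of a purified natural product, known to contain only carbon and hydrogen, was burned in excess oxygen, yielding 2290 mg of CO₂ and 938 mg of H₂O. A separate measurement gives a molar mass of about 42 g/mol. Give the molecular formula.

C3H6

mol C = 2.29 g CO₂ ÷ 44.009 g/mol = 0.05203 mol
mol H = 2 × 0.938 g H₂O ÷ 18.015 g/mol = 0.1041 mol
Divide by the smallest (0.05203 mol): C 1.000, H 2.001
Empirical formula: CH2
Empirical-formula mass = 14.03 g/mol; 42 ÷ 14.03 ≈ 3, so the molecular formula is C3H6.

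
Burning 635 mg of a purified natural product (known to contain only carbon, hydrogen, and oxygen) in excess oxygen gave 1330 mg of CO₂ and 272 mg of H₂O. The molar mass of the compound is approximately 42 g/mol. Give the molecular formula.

C2H2O

mol C = 1.33 g CO₂ ÷ 44.009 g/mol = 0.03022 mol
mol H = 2 × 0.272 g H₂O ÷ 18.015 g/mol = 0.03020 mol
mass O = 0.635 − (0.3630 + 0.03044) = 0.2416 g → mol O = 0.2416 ÷ 15.999 = 0.01510 mol
Divide by the smallest (0.01510 mol): C 2.001, H 2.000, O 1.000
Empirical formula: C2H2O
Empirical-formula mass = 42.04 g/mol; 42 ÷ 42.04 ≈ 1, so the molecular formula is C2H2O.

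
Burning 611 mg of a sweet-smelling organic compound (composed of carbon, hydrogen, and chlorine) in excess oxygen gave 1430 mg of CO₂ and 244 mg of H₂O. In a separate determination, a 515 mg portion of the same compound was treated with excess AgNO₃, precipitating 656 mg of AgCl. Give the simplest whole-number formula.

C6H5Cl

mol C = 1.43 g CO₂ ÷ 44.009 g/mol = 0.03249 mol
mol H = 2 × 0.244 g H₂O ÷ 18.015 g/mol = 0.02709 mol
From the AgCl data: mol Cl per gram of compound = (0.656 ÷ 143.318) ÷ 0.515 = 0.008888 mol/g, so in the 0.611 g combustion sample mol Cl = 0.005430 mol
Divide by the smallest (0.005430 mol): C 5.984, H 4.988, Cl 1.000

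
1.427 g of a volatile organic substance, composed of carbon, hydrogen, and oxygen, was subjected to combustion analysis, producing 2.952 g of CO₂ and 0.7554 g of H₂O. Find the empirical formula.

mol C = 2.952 g CO₂ ÷ 44.009 g/mol = 0.067077 mol
mol H = 2 × 0.7554 g H₂O ÷ 18.015 g/mol = 0.083863 mol
mass O = 1.427 − (0.80566 + 0.084534) = 0.53680 g → mol O = 0.53680 ÷ 15.999 = 0.033552 mol
Divide by the smallest (0.033552 mol): C 1.999, H 2.499, O 1.000
Multiplying each by 2 gives whole numbers: C 4.00, H 5.00, O 2.00

C4H5O2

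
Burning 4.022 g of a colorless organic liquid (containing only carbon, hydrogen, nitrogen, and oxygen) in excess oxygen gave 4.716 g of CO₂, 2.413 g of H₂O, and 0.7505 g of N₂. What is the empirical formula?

mol C = 4.716 g CO₂ ÷ 44.009 g/mol = 0.10716 mol
mol H = 2 × 2.413 g H₂O ÷ 18.015 g/mol = 0.26789 mol
mol N = 2 × 0.7505 g N₂ ÷ 28.014 g/mol = 0.053580 mol
mass O = 4.022 − (1.2871 + 0.27003 + 0.75050) = 1.7144 g → mol O = 1.7144 ÷ 15.999 = 0.10715 mol
Divide by the smallest (0.053580 mol): C 2.000, H 5.000, N 1.000, O 2.000

C2H5NO2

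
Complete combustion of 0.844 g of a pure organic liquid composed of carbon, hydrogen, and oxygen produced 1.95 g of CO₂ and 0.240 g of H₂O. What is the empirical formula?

C5H3O2

mol C = 1.95 g CO₂ ÷ 44.009 g/mol = 0.04431 mol
mol H = 2 × 0.240 g H₂O ÷ 18.015 g/mol = 0.02664 mol
mass O = 0.844 − (0.5322 + 0.02686) = 0.2849 g → mol O = 0.2849 ÷ 15.999 = 0.01781 mol
Divide by the smallest (0.01781 mol): C 2.488, H 1.496, O 1.000
Multiplying each by 2 gives whole numbers: C 4.98, H 2.99, O 2.00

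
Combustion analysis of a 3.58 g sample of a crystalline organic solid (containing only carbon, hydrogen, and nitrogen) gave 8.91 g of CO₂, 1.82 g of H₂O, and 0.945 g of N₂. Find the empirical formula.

mol C = 8.91 g CO₂ ÷ 44.009 g/mol = 0.2025 mol
mol H = 2 × 1.82 g H₂O ÷ 18.015 g/mol = 0.2021 mol
mol N = 2 × 0.945 g N₂ ÷ 28.014 g/mol = 0.06747 mol
Divide by the smallest (0.06747 mol): C 3.001, H 2.995, N 1.000

C3H3N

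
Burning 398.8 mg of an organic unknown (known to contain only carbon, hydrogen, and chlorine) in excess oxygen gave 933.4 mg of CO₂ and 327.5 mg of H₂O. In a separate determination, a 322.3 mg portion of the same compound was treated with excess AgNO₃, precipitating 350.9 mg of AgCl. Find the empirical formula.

mol C = 0.9334 g CO₂ ÷ 44.009 g/mol = 0.021209 mol
mol H = 2 × 0.3275 g H₂O ÷ 18.015 g/mol = 0.036359 mol
From the AgCl data: mol Cl per gram of compound = (0.3509 ÷ 143.318) ÷ 0.3223 = 0.0075967 mol/g, so in the 0.3988 g combustion sample mol Cl = 0.0030295 mol
Divide by the smallest (0.0030295 mol): C 7.001, H 12.001, Cl 1.000

C7H12Cl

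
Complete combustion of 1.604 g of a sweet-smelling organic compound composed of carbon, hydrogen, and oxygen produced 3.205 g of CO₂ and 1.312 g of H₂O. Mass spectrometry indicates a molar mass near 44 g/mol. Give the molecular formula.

mol C = 3.205 g CO₂ ÷ 44.009 g/mol = 0.072826 mol
mol H = 2 × 1.312 g H₂O ÷ 18.015 g/mol = 0.14566 mol
mass O = 1.604 − (0.87471 + 0.14682) = 0.58247 g → mol O = 0.58247 ÷ 15.999 = 0.036406 mol
Divide by the smallest (0.036406 mol): C 2.000, H 4.001, O 1.000
Empirical formula: C2H4O
Empirical-formula mass = 44.05 g/mol; 44 ÷ 44.05 ≈ 1, so the molecular formula is C2H4O.

C2H4O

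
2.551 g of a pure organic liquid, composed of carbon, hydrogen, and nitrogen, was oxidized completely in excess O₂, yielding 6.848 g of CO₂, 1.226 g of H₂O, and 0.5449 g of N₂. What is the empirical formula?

mol C = 6.848 g CO₂ ÷ 44.009 g/mol = 0.15560 mol
mol H = 2 × 1.226 g H₂O ÷ 18.015 g/mol = 0.13611 mol
mol N = 2 × 0.5449 g N₂ ÷ 28.014 g/mol = 0.038902 mol
Divide by the smallest (0.038902 mol): C 4.000, H 3.499, N 1.000
Multiplying each by 2 gives whole numbers: C 8.00, H 7.00, N 2.00

C8H7N2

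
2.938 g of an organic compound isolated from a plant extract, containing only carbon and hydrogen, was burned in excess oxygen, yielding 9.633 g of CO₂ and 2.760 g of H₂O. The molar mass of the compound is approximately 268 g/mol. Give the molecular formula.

mol C = 9.633 g CO₂ ÷ 44.009 g/mol = 0.21889 mol
mol H = 2 × 2.760 g H₂O ÷ 18.015 g/mol = 0.30641 mol
Divide by the smallest (0.21889 mol): C 1.000, H 1.400
Multiplying each by 5 gives whole numbers: C 5.00, H 7.00
Empirical formula: C5H7
Empirical-formula mass = 67.11 g/mol; 268 ÷ 67.11 ≈ 4, so the molecular formula is C20H28.

C20H28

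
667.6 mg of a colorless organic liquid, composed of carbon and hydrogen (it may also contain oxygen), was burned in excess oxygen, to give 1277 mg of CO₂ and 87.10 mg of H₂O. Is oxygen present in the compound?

yes

mol C = 1.277 g CO₂ ÷ 44.009 g/mol = 0.029017 mol
mol H = 2 × 0.08710 g H₂O ÷ 18.015 g/mol = 0.0096697 mol
C and H account for only 0.35827 g of the 0.6676 g sample; the remaining 0.30933 g must be oxygen.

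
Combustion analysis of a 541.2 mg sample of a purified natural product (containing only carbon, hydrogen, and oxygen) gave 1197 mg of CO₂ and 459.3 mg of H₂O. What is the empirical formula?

C8H15O3

mol C = 1.197 g CO₂ ÷ 44.009 g/mol = 0.027199 mol
mol H = 2 × 0.4593 g H₂O ÷ 18.015 g/mol = 0.050991 mol
mass O = 0.5412 − (0.32669 + 0.051399) = 0.16311 g → mol O = 0.16311 ÷ 15.999 = 0.010195 mol
Divide by the smallest (0.010195 mol): C 2.668, H 5.001, O 1.000
Multiplying each by 3 gives whole numbers: C 8.00, H 15.00, O 3.00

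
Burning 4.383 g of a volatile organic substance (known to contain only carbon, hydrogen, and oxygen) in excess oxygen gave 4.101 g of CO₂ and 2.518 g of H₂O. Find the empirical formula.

CH3O2

mol C = 4.101 g CO₂ ÷ 44.009 g/mol = 0.093185 mol
mol H = 2 × 2.518 g H₂O ÷ 18.015 g/mol = 0.27954 mol
mass O = 4.383 − (1.1193 + 0.28178) = 2.9820 g → mol O = 2.9820 ÷ 15.999 = 0.18638 mol
Divide by the smallest (0.093185 mol): C 1.000, H 3.000, O 2.000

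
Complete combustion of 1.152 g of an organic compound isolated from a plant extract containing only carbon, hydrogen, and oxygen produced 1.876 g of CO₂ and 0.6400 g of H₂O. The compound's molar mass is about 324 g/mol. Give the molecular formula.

mol C = 1.876 g CO₂ ÷ 44.009 g/mol = 0.042628 mol
mol H = 2 × 0.6400 g H₂O ÷ 18.015 g/mol = 0.071052 mol
mass O = 1.152 − (0.51200 + 0.071620) = 0.56838 g → mol O = 0.56838 ÷ 15.999 = 0.035526 mol
Divide by the smallest (0.035526 mol): C 1.200, H 2.000, O 1.000
Multiplying each by 5 gives whole numbers: C 6.00, H 10.00, O 5.00
Empirical formula: C6H10O5
Empirical-formula mass = 162.14 g/mol; 324 ÷ 162.14 ≈ 2, so the molecular formula is C12H20O10.

C12H20O10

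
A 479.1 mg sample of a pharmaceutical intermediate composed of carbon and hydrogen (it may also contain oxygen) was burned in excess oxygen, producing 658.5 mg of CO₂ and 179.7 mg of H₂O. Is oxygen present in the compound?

mol C = 0.6585 g CO₂ ÷ 44.009 g/mol = 0.014963 mol
mol H = 2 × 0.1797 g H₂O ÷ 18.015 g/mol = 0.019950 mol
C and H account for only 0.19983 g of the 0.4791 g sample; the remaining 0.27927 g must be oxygen.

yes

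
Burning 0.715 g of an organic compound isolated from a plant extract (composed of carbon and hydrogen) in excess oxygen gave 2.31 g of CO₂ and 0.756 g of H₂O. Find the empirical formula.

C5H8

mol C = 2.31 g CO₂ ÷ 44.009 g/mol = 0.05249 mol
mol H = 2 × 0.756 g H₂O ÷ 18.015 g/mol = 0.08393 mol
Divide by the smallest (0.05249 mol): C 1.000, H 1.599
Multiplying each by 5 gives whole numbers: C 5.00, H 7.99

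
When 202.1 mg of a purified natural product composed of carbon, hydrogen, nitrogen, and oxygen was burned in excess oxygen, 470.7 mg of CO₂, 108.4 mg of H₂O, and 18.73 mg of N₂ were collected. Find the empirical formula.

mol C = 0.4707 g CO₂ ÷ 44.009 g/mol = 0.010696 mol
mol H = 2 × 0.1084 g H₂O ÷ 18.015 g/mol = 0.012034 mol
mol N = 2 × 0.01873 g N₂ ÷ 28.014 g/mol = 0.0013372 mol
mass O = 0.2021 − (0.12846 + 0.012131 + 0.018730) = 0.042775 g → mol O = 0.042775 ÷ 15.999 = 0.0026736 mol
Divide by the smallest (0.0013372 mol): C 7.999, H 9.000, N 1.000, O 1.999

C8H9NO2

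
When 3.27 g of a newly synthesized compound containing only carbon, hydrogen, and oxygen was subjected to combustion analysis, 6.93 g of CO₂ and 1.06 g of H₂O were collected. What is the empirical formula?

mol C = 6.93 g CO₂ ÷ 44.009 g/mol = 0.1575 mol
mol H = 2 × 1.06 g H₂O ÷ 18.015 g/mol = 0.1177 mol
mass O = 3.27 − (1.891 + 0.1186) = 1.260 g → mol O = 1.260 ÷ 15.999 = 0.07876 mol
Divide by the smallest (0.07876 mol): C 1.999, H 1.494, O 1.000
Multiplying each by 2 gives whole numbers: C 4.00, H 2.99, O 2.00

C4H3O2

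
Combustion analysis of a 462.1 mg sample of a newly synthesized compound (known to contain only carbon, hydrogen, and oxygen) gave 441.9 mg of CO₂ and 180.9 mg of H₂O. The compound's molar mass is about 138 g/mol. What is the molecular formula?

C3H6O6

mol C = 0.4419 g CO₂ ÷ 44.009 g/mol = 0.010041 mol
mol H = 2 × 0.1809 g H₂O ÷ 18.015 g/mol = 0.020083 mol
mass O = 0.4621 − (0.12060 + 0.020244) = 0.32125 g → mol O = 0.32125 ÷ 15.999 = 0.020080 mol
Divide by the smallest (0.010041 mol): C 1.000, H 2.000, O 2.000
Empirical formula: CH2O2
Empirical-formula mass = 46.02 g/mol; 138 ÷ 46.02 ≈ 3, so the molecular formula is C3H6O6.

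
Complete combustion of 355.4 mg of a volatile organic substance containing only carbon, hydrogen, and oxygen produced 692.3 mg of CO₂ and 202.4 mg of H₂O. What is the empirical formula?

C7H10O4

mol C = 0.6923 g CO₂ ÷ 44.009 g/mol = 0.015731 mol
mol H = 2 × 0.2024 g H₂O ÷ 18.015 g/mol = 0.022470 mol
mass O = 0.3554 − (0.18894 + 0.022650) = 0.14381 g → mol O = 0.14381 ÷ 15.999 = 0.0089885 mol
Divide by the smallest (0.0089885 mol): C 1.750, H 2.500, O 1.000
Multiplying each by 4 gives whole numbers: C 7.00, H 10.00, O 4.00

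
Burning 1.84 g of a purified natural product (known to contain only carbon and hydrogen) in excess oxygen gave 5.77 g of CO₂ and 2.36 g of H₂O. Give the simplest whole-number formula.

CH2

mol C = 5.77 g CO₂ ÷ 44.009 g/mol = 0.1311 mol
mol H = 2 × 2.36 g H₂O ÷ 18.015 g/mol = 0.2620 mol
Divide by the smallest (0.1311 mol): C 1.000, H 1.998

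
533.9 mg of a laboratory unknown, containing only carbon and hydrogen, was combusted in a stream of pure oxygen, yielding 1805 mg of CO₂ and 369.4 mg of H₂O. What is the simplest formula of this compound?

CH

mol C = 1.805 g CO₂ ÷ 44.009 g/mol = 0.041014 mol
mol H = 2 × 0.3694 g H₂O ÷ 18.015 g/mol = 0.041010 mol
Divide by the smallest (0.041010 mol): C 1.000, H 1.000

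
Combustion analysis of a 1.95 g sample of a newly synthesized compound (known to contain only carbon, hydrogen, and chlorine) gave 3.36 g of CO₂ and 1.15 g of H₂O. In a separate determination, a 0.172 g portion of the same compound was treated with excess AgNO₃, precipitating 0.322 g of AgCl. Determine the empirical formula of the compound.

mol C = 3.36 g CO₂ ÷ 44.009 g/mol = 0.07635 mol
mol H = 2 × 1.15 g H₂O ÷ 18.015 g/mol = 0.1277 mol
From the AgCl data: mol Cl per gram of compound = (0.322 ÷ 143.318) ÷ 0.172 = 0.01306 mol/g, so in the 1.95 g combustion sample mol Cl = 0.02547 mol
Divide by the smallest (0.02547 mol): C 2.997, H 5.012, Cl 1.000

C3H5Cl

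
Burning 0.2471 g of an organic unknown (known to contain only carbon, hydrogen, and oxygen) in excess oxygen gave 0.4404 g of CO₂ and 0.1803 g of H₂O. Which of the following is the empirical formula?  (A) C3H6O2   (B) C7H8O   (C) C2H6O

(A) C3H6O2

mol C = 0.4404 g CO₂ ÷ 44.009 g/mol = 0.010007 mol
mol H = 2 × 0.1803 g H₂O ÷ 18.015 g/mol = 0.020017 mol
mass O = 0.2471 − (0.12019 + 0.020177) = 0.10673 g → mol O = 0.10673 ÷ 15.999 = 0.0066710 mol
Divide by the smallest (0.0066710 mol): C 1.500, H 3.001, O 1.000
Multiplying each by 2 gives whole numbers: C 3.00, H 6.00, O 2.00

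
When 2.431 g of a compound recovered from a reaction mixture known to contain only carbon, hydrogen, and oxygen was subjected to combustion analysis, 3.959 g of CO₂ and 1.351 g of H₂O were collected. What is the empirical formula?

C6H10O5

mol C = 3.959 g CO₂ ÷ 44.009 g/mol = 0.089959 mol
mol H = 2 × 1.351 g H₂O ÷ 18.015 g/mol = 0.14999 mol
mass O = 2.431 − (1.0805 + 0.15119) = 1.1993 g → mol O = 1.1993 ÷ 15.999 = 0.074962 mol
Divide by the smallest (0.074962 mol): C 1.200, H 2.001, O 1.000
Multiplying each by 5 gives whole numbers: C 6.00, H 10.00, O 5.00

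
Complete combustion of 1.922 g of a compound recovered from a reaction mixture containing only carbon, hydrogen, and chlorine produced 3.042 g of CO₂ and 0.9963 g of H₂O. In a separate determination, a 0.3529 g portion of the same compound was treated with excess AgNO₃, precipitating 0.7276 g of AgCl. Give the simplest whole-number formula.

mol C = 3.042 g CO₂ ÷ 44.009 g/mol = 0.069122 mol
mol H = 2 × 0.9963 g H₂O ÷ 18.015 g/mol = 0.11061 mol
From the AgCl data: mol Cl per gram of compound = (0.7276 ÷ 143.318) ÷ 0.3529 = 0.014386 mol/g, so in the 1.922 g combustion sample mol Cl = 0.027650 mol
Divide by the smallest (0.027650 mol): C 2.500, H 4.000, Cl 1.000
Multiplying each by 2 gives whole numbers: C 5.00, H 8.00, Cl 2.00

C5H8Cl2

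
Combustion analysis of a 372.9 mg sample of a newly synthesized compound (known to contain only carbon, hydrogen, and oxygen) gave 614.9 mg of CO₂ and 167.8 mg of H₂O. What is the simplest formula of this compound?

C6H8O5

mol C = 0.6149 g CO₂ ÷ 44.009 g/mol = 0.013972 mol
mol H = 2 × 0.1678 g H₂O ÷ 18.015 g/mol = 0.018629 mol
mass O = 0.3729 − (0.16782 + 0.018778) = 0.18630 g → mol O = 0.18630 ÷ 15.999 = 0.011645 mol
Divide by the smallest (0.011645 mol): C 1.200, H 1.600, O 1.000
Multiplying each by 5 gives whole numbers: C 6.00, H 8.00, O 5.00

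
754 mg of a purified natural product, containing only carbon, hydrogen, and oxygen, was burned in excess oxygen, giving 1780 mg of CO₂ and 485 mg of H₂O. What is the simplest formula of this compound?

mol C = 1.78 g CO₂ ÷ 44.009 g/mol = 0.04045 mol
mol H = 2 × 0.485 g H₂O ÷ 18.015 g/mol = 0.05384 mol
mass O = 0.754 − (0.4858 + 0.05427) = 0.2139 g → mol O = 0.2139 ÷ 15.999 = 0.01337 mol
Divide by the smallest (0.01337 mol): C 3.025, H 4.027, O 1.000

C3H4O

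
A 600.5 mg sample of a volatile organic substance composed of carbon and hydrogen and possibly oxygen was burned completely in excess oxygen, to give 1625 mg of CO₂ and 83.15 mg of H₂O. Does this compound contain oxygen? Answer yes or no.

mol C = 1.625 g CO₂ ÷ 44.009 g/mol = 0.036924 mol
mol H = 2 × 0.08315 g H₂O ÷ 18.015 g/mol = 0.0092312 mol
C and H account for only 0.45280 g of the 0.6005 g sample; the remaining 0.14770 g must be oxygen.

yes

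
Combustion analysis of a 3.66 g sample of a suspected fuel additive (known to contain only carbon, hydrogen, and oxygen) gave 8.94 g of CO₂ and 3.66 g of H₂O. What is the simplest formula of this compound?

C4H8O

mol C = 8.94 g CO₂ ÷ 44.009 g/mol = 0.2031 mol
mol H = 2 × 3.66 g H₂O ÷ 18.015 g/mol = 0.4063 mol
mass O = 3.66 − (2.440 + 0.4096) = 0.8105 g → mol O = 0.8105 ÷ 15.999 = 0.05066 mol
Divide by the smallest (0.05066 mol): C 4.010, H 8.021, O 1.000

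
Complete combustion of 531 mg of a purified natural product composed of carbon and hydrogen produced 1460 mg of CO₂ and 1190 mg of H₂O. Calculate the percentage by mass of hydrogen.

25.1%

mol C = 1.46 g CO₂ ÷ 44.009 g/mol = 0.03318 mol
mol H = 2 × 1.19 g H₂O ÷ 18.015 g/mol = 0.1321 mol
mass % H = 0.1332 g ÷ 0.531 g × 100%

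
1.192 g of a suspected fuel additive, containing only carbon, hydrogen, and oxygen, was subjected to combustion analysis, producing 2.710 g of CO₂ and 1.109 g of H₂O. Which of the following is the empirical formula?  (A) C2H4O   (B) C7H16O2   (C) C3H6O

mol C = 2.710 g CO₂ ÷ 44.009 g/mol = 0.061578 mol
mol H = 2 × 1.109 g H₂O ÷ 18.015 g/mol = 0.12312 mol
mass O = 1.192 − (0.73962 + 0.12410) = 0.32828 g → mol O = 0.32828 ÷ 15.999 = 0.020519 mol
Divide by the smallest (0.020519 mol): C 3.001, H 6.000, O 1.000

(C) C3H6O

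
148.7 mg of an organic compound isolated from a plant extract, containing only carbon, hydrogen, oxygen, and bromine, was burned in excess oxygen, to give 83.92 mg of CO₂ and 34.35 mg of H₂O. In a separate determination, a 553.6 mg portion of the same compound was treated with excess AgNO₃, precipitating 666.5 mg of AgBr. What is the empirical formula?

C2H4BrO3

mol C = 0.08392 g CO₂ ÷ 44.009 g/mol = 0.0019069 mol
mol H = 2 × 0.03435 g H₂O ÷ 18.015 g/mol = 0.0038135 mol
From the AgBr data: mol Br per gram of compound = (0.6665 ÷ 187.772) ÷ 0.5536 = 0.0064117 mol/g, so in the 0.1487 g combustion sample mol Br = 0.00095342 mol
mass O = 0.1487 − (0.022904 + 0.0038440 + 0.076182) = 0.045770 g → mol O = 0.045770 ÷ 15.999 = 0.0028608 mol
Divide by the smallest (0.00095342 mol): C 2.000, H 4.000, Br 1.000, O 3.001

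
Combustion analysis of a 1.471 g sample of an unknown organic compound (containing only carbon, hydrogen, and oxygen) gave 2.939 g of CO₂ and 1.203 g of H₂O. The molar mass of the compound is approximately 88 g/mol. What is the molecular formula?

mol C = 2.939 g CO₂ ÷ 44.009 g/mol = 0.066782 mol
mol H = 2 × 1.203 g H₂O ÷ 18.015 g/mol = 0.13356 mol
mass O = 1.471 − (0.80212 + 0.13462) = 0.53426 g → mol O = 0.53426 ÷ 15.999 = 0.033393 mol
Divide by the smallest (0.033393 mol): C 2.000, H 3.999, O 1.000
Empirical formula: C2H4O
Empirical-formula mass = 44.05 g/mol; 88 ÷ 44.05 ≈ 2, so the molecular formula is C4H8O2.

C4H8O2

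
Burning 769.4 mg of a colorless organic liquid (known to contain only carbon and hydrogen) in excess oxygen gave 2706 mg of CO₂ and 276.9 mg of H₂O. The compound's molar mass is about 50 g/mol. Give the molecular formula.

mol C = 2.706 g CO₂ ÷ 44.009 g/mol = 0.061487 mol
mol H = 2 × 0.2769 g H₂O ÷ 18.015 g/mol = 0.030741 mol
Divide by the smallest (0.030741 mol): C 2.000, H 1.000
Empirical formula: C2H
Empirical-formula mass = 25.03 g/mol; 50 ÷ 25.03 ≈ 2, so the molecular formula is C4H2.

C4H2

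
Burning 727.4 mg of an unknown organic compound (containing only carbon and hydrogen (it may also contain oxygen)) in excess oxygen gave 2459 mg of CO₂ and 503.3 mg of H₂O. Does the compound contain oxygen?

no

mol C = 2.459 g CO₂ ÷ 44.009 g/mol = 0.055875 mol
mol H = 2 × 0.5033 g H₂O ÷ 18.015 g/mol = 0.055876 mol
C and H together account for 0.72744 g — essentially the entire 0.7274 g sample — so the compound contains no oxygen.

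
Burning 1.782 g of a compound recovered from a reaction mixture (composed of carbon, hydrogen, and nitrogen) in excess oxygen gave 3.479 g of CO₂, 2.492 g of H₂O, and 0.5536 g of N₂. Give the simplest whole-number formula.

mol C = 3.479 g CO₂ ÷ 44.009 g/mol = 0.079052 mol
mol H = 2 × 2.492 g H₂O ÷ 18.015 g/mol = 0.27666 mol
mol N = 2 × 0.5536 g N₂ ÷ 28.014 g/mol = 0.039523 mol
Divide by the smallest (0.039523 mol): C 2.000, H 7.000, N 1.000

C2H7N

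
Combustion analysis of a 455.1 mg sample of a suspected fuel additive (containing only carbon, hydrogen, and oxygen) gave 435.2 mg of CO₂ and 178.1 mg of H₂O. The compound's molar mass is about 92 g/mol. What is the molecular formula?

C2H4O4

mol C = 0.4352 g CO₂ ÷ 44.009 g/mol = 0.0098889 mol
mol H = 2 × 0.1781 g H₂O ÷ 18.015 g/mol = 0.019772 mol
mass O = 0.4551 − (0.11878 + 0.019931) = 0.31639 g → mol O = 0.31639 ÷ 15.999 = 0.019776 mol
Divide by the smallest (0.0098889 mol): C 1.000, H 1.999, O 2.000
Empirical formula: CH2O2
Empirical-formula mass = 46.02 g/mol; 92 ÷ 46.02 ≈ 2, so the molecular formula is C2H4O4.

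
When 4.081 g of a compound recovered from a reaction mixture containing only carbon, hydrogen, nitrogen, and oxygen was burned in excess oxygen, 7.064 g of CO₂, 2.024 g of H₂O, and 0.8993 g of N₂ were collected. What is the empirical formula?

mol C = 7.064 g CO₂ ÷ 44.009 g/mol = 0.16051 mol
mol H = 2 × 2.024 g H₂O ÷ 18.015 g/mol = 0.22470 mol
mol N = 2 × 0.8993 g N₂ ÷ 28.014 g/mol = 0.064204 mol
mass O = 4.081 − (1.9279 + 0.22650 + 0.89930) = 1.0273 g → mol O = 1.0273 ÷ 15.999 = 0.064209 mol
Divide by the smallest (0.064204 mol): C 2.500, H 3.500, N 1.000, O 1.000
Multiplying each by 2 gives whole numbers: C 5.00, H 7.00, N 2.00, O 2.00

C5H7N2O2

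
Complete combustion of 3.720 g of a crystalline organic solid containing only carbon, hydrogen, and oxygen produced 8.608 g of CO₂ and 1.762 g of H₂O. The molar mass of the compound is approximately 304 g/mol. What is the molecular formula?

mol C = 8.608 g CO₂ ÷ 44.009 g/mol = 0.19560 mol
mol H = 2 × 1.762 g H₂O ÷ 18.015 g/mol = 0.19561 mol
mass O = 3.720 − (2.3493 + 0.19718) = 1.1735 g → mol O = 1.1735 ÷ 15.999 = 0.073349 mol
Divide by the smallest (0.073349 mol): C 2.667, H 2.667, O 1.000
Multiplying each by 3 gives whole numbers: C 8.00, H 8.00, O 3.00
Empirical formula: C8H8O3
Empirical-formula mass = 152.15 g/mol; 304 ÷ 152.15 ≈ 2, so the molecular formula is C16H16O6.

C16H16O6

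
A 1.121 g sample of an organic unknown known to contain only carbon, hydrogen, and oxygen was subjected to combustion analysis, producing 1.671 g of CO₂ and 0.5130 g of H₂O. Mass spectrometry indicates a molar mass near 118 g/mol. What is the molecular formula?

C4H6O4

mol C = 1.671 g CO₂ ÷ 44.009 g/mol = 0.037970 mol
mol H = 2 × 0.5130 g H₂O ÷ 18.015 g/mol = 0.056953 mol
mass O = 1.121 − (0.45605 + 0.057408) = 0.60754 g → mol O = 0.60754 ÷ 15.999 = 0.037974 mol
Divide by the smallest (0.037970 mol): C 1.000, H 1.500, O 1.000
Multiplying each by 2 gives whole numbers: C 2.00, H 3.00, O 2.00
Empirical formula: C2H3O2
Empirical-formula mass = 59.04 g/mol; 118 ÷ 59.04 ≈ 2, so the molecular formula is C4H6O4.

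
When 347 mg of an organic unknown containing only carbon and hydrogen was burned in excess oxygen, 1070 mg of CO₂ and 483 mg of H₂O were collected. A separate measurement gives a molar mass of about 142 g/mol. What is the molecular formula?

mol C = 1.07 g CO₂ ÷ 44.009 g/mol = 0.02431 mol
mol H = 2 × 0.483 g H₂O ÷ 18.015 g/mol = 0.05362 mol
Divide by the smallest (0.02431 mol): C 1.000, H 2.205
Multiplying each by 5 gives whole numbers: C 5.00, H 11.03
Empirical formula: C5H11
Empirical-formula mass = 71.14 g/mol; 142 ÷ 71.14 ≈ 2, so the molecular formula is C10H22.

C10H22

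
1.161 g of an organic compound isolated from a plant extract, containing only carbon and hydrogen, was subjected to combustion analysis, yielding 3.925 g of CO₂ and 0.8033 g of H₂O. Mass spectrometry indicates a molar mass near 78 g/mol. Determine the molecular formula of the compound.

C6H6

mol C = 3.925 g CO₂ ÷ 44.009 g/mol = 0.089186 mol
mol H = 2 × 0.8033 g H₂O ÷ 18.015 g/mol = 0.089181 mol
Divide by the smallest (0.089181 mol): C 1.000, H 1.000
Empirical formula: CH
Empirical-formula mass = 13.02 g/mol; 78 ÷ 13.02 ≈ 6, so the molecular formula is C6H6.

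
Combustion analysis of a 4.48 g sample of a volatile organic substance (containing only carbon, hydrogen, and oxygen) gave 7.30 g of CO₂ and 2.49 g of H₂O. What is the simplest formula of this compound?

mol C = 7.30 g CO₂ ÷ 44.009 g/mol = 0.1659 mol
mol H = 2 × 2.49 g H₂O ÷ 18.015 g/mol = 0.2764 mol
mass O = 4.48 − (1.992 + 0.2786) = 2.209 g → mol O = 2.209 ÷ 15.999 = 0.1381 mol
Divide by the smallest (0.1381 mol): C 1.201, H 2.002, O 1.000
Multiplying each by 5 gives whole numbers: C 6.01, H 10.01, O 5.00

C6H10O5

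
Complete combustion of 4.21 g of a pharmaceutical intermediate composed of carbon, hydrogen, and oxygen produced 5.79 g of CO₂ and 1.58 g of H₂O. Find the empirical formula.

C6H8O7

mol C = 5.79 g CO₂ ÷ 44.009 g/mol = 0.1316 mol
mol H = 2 × 1.58 g H₂O ÷ 18.015 g/mol = 0.1754 mol
mass O = 4.21 − (1.580 + 0.1768) = 2.453 g → mol O = 2.453 ÷ 15.999 = 0.1533 mol
Divide by the smallest (0.1316 mol): C 1.000, H 1.333, O 1.165
Multiplying each by 6 gives whole numbers: C 6.00, H 8.00, O 6.99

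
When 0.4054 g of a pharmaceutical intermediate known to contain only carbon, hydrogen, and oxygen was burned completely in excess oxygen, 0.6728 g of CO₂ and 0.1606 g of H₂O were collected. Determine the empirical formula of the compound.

mol C = 0.6728 g CO₂ ÷ 44.009 g/mol = 0.015288 mol
mol H = 2 × 0.1606 g H₂O ÷ 18.015 g/mol = 0.017830 mol
mass O = 0.4054 − (0.18362 + 0.017972) = 0.20381 g → mol O = 0.20381 ÷ 15.999 = 0.012739 mol
Divide by the smallest (0.012739 mol): C 1.200, H 1.400, O 1.000
Multiplying each by 5 gives whole numbers: C 6.00, H 7.00, O 5.00

C6H7O5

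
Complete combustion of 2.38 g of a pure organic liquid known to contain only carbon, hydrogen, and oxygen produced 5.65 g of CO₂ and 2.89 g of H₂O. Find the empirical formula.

mol C = 5.65 g CO₂ ÷ 44.009 g/mol = 0.1284 mol
mol H = 2 × 2.89 g H₂O ÷ 18.015 g/mol = 0.3208 mol
mass O = 2.38 − (1.542 + 0.3234) = 0.5146 g → mol O = 0.5146 ÷ 15.999 = 0.03216 mol
Divide by the smallest (0.03216 mol): C 3.992, H 9.975, O 1.000

C4H10O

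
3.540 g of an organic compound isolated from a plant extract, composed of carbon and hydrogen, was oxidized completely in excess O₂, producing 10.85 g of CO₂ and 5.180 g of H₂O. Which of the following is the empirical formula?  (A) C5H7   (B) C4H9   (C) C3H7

mol C = 10.85 g CO₂ ÷ 44.009 g/mol = 0.24654 mol
mol H = 2 × 5.180 g H₂O ÷ 18.015 g/mol = 0.57508 mol
Divide by the smallest (0.24654 mol): C 1.000, H 2.333
Multiplying each by 3 gives whole numbers: C 3.00, H 7.00

(C) C3H7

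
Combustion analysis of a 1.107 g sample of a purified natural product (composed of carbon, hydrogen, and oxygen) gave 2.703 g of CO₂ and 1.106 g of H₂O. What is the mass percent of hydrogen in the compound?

11.18%

mol C = 2.703 g CO₂ ÷ 44.009 g/mol = 0.061419 mol
mol H = 2 × 1.106 g H₂O ÷ 18.015 g/mol = 0.12279 mol
mass O = 1.107 − (0.73771 + 0.12377) = 0.24552 g → mol O = 0.24552 ÷ 15.999 = 0.015346 mol
mass % H = 0.12377 g ÷ 1.107 g × 100%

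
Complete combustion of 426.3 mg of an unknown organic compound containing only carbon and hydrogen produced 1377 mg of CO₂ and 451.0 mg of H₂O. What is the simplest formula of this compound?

C5H8

mol C = 1.377 g CO₂ ÷ 44.009 g/mol = 0.031289 mol
mol H = 2 × 0.4510 g H₂O ÷ 18.015 g/mol = 0.050069 mol
Divide by the smallest (0.031289 mol): C 1.000, H 1.600
Multiplying each by 5 gives whole numbers: C 5.00, H 8.00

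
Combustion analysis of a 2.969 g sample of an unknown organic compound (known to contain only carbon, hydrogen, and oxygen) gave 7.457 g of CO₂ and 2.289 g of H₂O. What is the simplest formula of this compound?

mol C = 7.457 g CO₂ ÷ 44.009 g/mol = 0.16944 mol
mol H = 2 × 2.289 g H₂O ÷ 18.015 g/mol = 0.25412 mol
mass O = 2.969 − (2.0352 + 0.25615) = 0.67767 g → mol O = 0.67767 ÷ 15.999 = 0.042357 mol
Divide by the smallest (0.042357 mol): C 4.000, H 6.000, O 1.000

C4H6O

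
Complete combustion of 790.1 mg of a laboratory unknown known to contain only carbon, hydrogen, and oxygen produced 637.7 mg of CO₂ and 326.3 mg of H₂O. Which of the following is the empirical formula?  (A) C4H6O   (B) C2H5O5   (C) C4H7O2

mol C = 0.6377 g CO₂ ÷ 44.009 g/mol = 0.014490 mol
mol H = 2 × 0.3263 g H₂O ÷ 18.015 g/mol = 0.036225 mol
mass O = 0.7901 − (0.17404 + 0.036515) = 0.57954 g → mol O = 0.57954 ÷ 15.999 = 0.036224 mol
Divide by the smallest (0.014490 mol): C 1.000, H 2.500, O 2.500
Multiplying each by 2 gives whole numbers: C 2.00, H 5.00, O 5.00

(B) C2H5O5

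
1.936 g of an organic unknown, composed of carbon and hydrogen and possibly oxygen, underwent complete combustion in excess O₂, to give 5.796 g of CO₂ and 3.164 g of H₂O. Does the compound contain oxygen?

mol C = 5.796 g CO₂ ÷ 44.009 g/mol = 0.13170 mol
mol H = 2 × 3.164 g H₂O ÷ 18.015 g/mol = 0.35126 mol
C and H together account for 1.9359 g — essentially the entire 1.936 g sample — so the compound contains no oxygen.

no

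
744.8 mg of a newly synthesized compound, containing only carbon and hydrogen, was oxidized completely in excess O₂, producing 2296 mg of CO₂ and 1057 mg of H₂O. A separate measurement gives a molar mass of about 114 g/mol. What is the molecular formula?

C8H18

mol C = 2.296 g CO₂ ÷ 44.009 g/mol = 0.052171 mol
mol H = 2 × 1.057 g H₂O ÷ 18.015 g/mol = 0.11735 mol
Divide by the smallest (0.052171 mol): C 1.000, H 2.249
Multiplying each by 4 gives whole numbers: C 4.00, H 9.00
Empirical formula: C4H9
Empirical-formula mass = 57.12 g/mol; 114 ÷ 57.12 ≈ 2, so the molecular formula is C8H18.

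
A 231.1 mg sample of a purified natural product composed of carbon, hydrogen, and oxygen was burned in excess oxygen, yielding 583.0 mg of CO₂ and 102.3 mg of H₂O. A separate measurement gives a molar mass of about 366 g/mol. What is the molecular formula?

mol C = 0.5830 g CO₂ ÷ 44.009 g/mol = 0.013247 mol
mol H = 2 × 0.1023 g H₂O ÷ 18.015 g/mol = 0.011357 mol
mass O = 0.2311 − (0.15911 + 0.011448) = 0.060539 g → mol O = 0.060539 ÷ 15.999 = 0.0037839 mol
Divide by the smallest (0.0037839 mol): C 3.501, H 3.001, O 1.000
Multiplying each by 2 gives whole numbers: C 7.00, H 6.00, O 2.00
Empirical formula: C7H6O2
Empirical-formula mass = 122.12 g/mol; 366 ÷ 122.12 ≈ 3, so the molecular formula is C21H18O6.

C21H18O6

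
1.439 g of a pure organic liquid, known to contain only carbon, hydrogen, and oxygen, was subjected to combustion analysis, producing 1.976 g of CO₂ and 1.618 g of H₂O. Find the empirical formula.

mol C = 1.976 g CO₂ ÷ 44.009 g/mol = 0.044900 mol
mol H = 2 × 1.618 g H₂O ÷ 18.015 g/mol = 0.17963 mol
mass O = 1.439 − (0.53929 + 0.18107) = 0.71864 g → mol O = 0.71864 ÷ 15.999 = 0.044918 mol
Divide by the smallest (0.044900 mol): C 1.000, H 4.001, O 1.000

CH4O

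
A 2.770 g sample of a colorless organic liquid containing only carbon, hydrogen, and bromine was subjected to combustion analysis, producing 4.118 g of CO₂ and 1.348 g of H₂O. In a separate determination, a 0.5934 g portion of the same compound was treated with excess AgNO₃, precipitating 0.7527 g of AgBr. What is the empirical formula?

C5H8Br

mol C = 4.118 g CO₂ ÷ 44.009 g/mol = 0.093572 mol
mol H = 2 × 1.348 g H₂O ÷ 18.015 g/mol = 0.14965 mol
From the AgBr data: mol Br per gram of compound = (0.7527 ÷ 187.772) ÷ 0.5934 = 0.0067553 mol/g, so in the 2.770 g combustion sample mol Br = 0.018712 mol
Divide by the smallest (0.018712 mol): C 5.001, H 7.998, Br 1.000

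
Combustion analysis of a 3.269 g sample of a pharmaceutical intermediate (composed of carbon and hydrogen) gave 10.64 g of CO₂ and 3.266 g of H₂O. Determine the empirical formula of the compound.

mol C = 10.64 g CO₂ ÷ 44.009 g/mol = 0.24177 mol
mol H = 2 × 3.266 g H₂O ÷ 18.015 g/mol = 0.36259 mol
Divide by the smallest (0.24177 mol): C 1.000, H 1.500
Multiplying each by 2 gives whole numbers: C 2.00, H 3.00

C2H3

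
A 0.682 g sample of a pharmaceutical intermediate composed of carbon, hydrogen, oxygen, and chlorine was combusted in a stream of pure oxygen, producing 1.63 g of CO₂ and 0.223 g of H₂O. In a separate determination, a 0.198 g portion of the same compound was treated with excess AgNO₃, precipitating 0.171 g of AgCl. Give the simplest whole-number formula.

mol C = 1.63 g CO₂ ÷ 44.009 g/mol = 0.03704 mol
mol H = 2 × 0.223 g H₂O ÷ 18.015 g/mol = 0.02476 mol
From the AgCl data: mol Cl per gram of compound = (0.171 ÷ 143.318) ÷ 0.198 = 0.006026 mol/g, so in the 0.682 g combustion sample mol Cl = 0.004110 mol
mass O = 0.682 − (0.4449 + 0.02496 + 0.1457) = 0.06649 g → mol O = 0.06649 ÷ 15.999 = 0.004156 mol
Divide by the smallest (0.004110 mol): C 9.012, H 6.024, Cl 1.000, O 1.011

C9H6ClO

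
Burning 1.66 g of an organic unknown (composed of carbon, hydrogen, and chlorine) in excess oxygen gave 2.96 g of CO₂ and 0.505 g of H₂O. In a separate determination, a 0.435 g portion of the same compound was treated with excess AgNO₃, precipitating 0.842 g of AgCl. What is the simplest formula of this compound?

mol C = 2.96 g CO₂ ÷ 44.009 g/mol = 0.06726 mol
mol H = 2 × 0.505 g H₂O ÷ 18.015 g/mol = 0.05606 mol
From the AgCl data: mol Cl per gram of compound = (0.842 ÷ 143.318) ÷ 0.435 = 0.01351 mol/g, so in the 1.66 g combustion sample mol Cl = 0.02242 mol
Divide by the smallest (0.02242 mol): C 3.000, H 2.501, Cl 1.000
Multiplying each by 2 gives whole numbers: C 6.00, H 5.00, Cl 2.00

C6H5Cl2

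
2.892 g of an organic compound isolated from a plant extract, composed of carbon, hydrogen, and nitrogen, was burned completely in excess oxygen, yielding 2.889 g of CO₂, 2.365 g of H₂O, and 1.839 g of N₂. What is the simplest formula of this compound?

mol C = 2.889 g CO₂ ÷ 44.009 g/mol = 0.065646 mol
mol H = 2 × 2.365 g H₂O ÷ 18.015 g/mol = 0.26256 mol
mol N = 2 × 1.839 g N₂ ÷ 28.014 g/mol = 0.13129 mol
Divide by the smallest (0.065646 mol): C 1.000, H 4.000, N 2.000

CH4N2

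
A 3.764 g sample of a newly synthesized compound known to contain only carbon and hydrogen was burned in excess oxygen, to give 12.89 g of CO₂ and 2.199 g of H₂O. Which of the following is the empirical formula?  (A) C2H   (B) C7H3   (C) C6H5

(C) C6H5

mol C = 12.89 g CO₂ ÷ 44.009 g/mol = 0.29289 mol
mol H = 2 × 2.199 g H₂O ÷ 18.015 g/mol = 0.24413 mol
Divide by the smallest (0.24413 mol): C 1.200, H 1.000
Multiplying each by 5 gives whole numbers: C 6.00, H 5.00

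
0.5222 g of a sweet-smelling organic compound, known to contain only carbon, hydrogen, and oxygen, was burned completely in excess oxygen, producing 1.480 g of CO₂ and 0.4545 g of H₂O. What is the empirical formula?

mol C = 1.480 g CO₂ ÷ 44.009 g/mol = 0.033629 mol
mol H = 2 × 0.4545 g H₂O ÷ 18.015 g/mol = 0.050458 mol
mass O = 0.5222 − (0.40392 + 0.050862) = 0.067415 g → mol O = 0.067415 ÷ 15.999 = 0.0042137 mol
Divide by the smallest (0.0042137 mol): C 7.981, H 11.975, O 1.000

C8H12O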